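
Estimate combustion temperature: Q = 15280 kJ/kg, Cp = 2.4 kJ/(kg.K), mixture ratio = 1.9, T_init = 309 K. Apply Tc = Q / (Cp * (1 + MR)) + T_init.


Tc = 15280 / (2.4 * (1 + 1.9)) + 309 = 2504 K

2504 K


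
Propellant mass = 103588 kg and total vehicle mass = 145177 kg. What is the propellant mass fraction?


PMF = 103588 / 145177 = 0.714

0.714


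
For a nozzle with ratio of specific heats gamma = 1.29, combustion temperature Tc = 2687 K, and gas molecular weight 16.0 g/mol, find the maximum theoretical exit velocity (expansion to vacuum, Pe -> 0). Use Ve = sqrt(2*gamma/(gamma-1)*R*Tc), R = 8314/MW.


R = 8314 / 16.0 = 519.62 J/(kg.K)
Ve = sqrt(2 * 1.29 / (1.29 - 1) * 519.62 * 2687) = 3524 m/s

3524 m/s


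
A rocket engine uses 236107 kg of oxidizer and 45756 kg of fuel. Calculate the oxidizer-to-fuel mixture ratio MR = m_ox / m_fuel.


MR = 236107 / 45756 = 5.16

5.16


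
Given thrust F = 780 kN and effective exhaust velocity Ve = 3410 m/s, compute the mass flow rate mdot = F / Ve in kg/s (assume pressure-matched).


mdot = F / Ve = 780000 / 3410 = 228.7 kg/s

228.7 kg/s


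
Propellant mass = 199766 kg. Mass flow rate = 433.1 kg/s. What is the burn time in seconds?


tb = 199766 / 433.1 = 461.2 s

461.2 s


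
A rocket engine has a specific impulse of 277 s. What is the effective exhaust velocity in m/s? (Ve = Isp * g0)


Ve = Isp * g0 = 277 * 9.81 = 2717.4 m/s

2717.4 m/s


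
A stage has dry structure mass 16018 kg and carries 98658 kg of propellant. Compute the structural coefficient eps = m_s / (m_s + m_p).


eps = 16018 / (16018 + 98658) = 0.1397

0.1397


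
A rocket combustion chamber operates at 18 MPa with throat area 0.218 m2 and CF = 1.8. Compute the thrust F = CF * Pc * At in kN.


F = 1.8 * 18e6 * 0.218 = 7.0632e+06 N = 7063.2 kN

7063.2 kN


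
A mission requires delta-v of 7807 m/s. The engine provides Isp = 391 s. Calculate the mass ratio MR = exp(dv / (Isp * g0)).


Ve = 391 * 9.81 = 3835.71 m/s
MR = exp(7807 / 3835.71) = 7.655

7.655


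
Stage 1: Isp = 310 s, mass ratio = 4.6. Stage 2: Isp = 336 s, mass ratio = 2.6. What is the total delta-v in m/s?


dV1 = 310 * 9.81 * ln(4.6) = 4640.9 m/s
dV2 = 336 * 9.81 * ln(2.6) = 3149.5 m/s
Total dV = 4640.9 + 3149.5 = 7790.4 m/s ~ 7790 m/s

7790 m/s


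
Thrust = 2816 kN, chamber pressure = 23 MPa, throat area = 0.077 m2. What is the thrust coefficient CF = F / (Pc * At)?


CF = 2816000 / (23e6 * 0.077) = 1.59

1.59


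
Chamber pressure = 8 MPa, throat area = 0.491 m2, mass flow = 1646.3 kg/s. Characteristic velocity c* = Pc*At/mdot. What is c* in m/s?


c* = 8e6 * 0.491 / 1646.3 = 2386 m/s

2386 m/s


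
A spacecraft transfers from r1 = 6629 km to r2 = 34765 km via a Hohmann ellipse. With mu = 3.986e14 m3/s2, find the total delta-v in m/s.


V1 = sqrt(mu/r1) = 7754.34 m/s
dV1 = V1*(sqrt(2*r2/(r1+r2)) - 1) = 2295.57 m/s
V2 = sqrt(mu/r2) = 3386.08 m/s
dV2 = V2*(1 - sqrt(2*r1/(r1+r2))) = 1469.76 m/s
Total dV = 3765 m/s

3765 m/s


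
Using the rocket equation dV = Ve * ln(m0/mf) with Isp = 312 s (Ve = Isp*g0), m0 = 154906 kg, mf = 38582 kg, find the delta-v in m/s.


Ve = 312 * 9.81 = 3060.72 m/s
dV = 3060.72 * ln(154906/38582) = 4255 m/s

4255 m/s


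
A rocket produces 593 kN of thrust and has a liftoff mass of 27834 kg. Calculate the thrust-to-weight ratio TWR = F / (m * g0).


TWR = 593000 / (27834 * 9.81) = 2.17

2.17


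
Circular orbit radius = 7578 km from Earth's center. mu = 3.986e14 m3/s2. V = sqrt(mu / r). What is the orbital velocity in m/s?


V = sqrt(3.986e14 / 7578000) = 7253 m/s

7253 m/s


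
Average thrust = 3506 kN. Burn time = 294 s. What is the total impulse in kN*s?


It = 3506 * 294 = 1030764 kN*s

1030764 kN*s


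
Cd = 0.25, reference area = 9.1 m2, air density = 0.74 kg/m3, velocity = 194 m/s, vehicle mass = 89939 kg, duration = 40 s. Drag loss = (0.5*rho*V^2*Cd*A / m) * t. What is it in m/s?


D = 0.5 * 0.74 * 194^2 * 0.25 * 9.1 = 31680.1 N
a = 31680.1 / 89939 = 0.3522 m/s2
dV = 0.3522 * 40 = 14.1 m/s

14.1 m/s


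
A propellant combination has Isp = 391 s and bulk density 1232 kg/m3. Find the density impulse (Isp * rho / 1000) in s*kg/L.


rho*Isp = 391 * 1232 / 1000 = 482 s*kg/L

482 s*kg/L


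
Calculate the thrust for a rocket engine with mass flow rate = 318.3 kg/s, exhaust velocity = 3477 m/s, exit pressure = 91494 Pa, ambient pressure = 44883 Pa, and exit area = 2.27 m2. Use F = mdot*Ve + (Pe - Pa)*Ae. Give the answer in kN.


F = 318.3 * 3477 + (91494 - 44883) * 2.27 = 1.2125e+06 N = 1212.5 kN

1212.5 kN


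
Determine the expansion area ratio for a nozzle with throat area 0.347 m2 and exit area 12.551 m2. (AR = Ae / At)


AR = 12.551 / 0.347 = 36.2

36.2


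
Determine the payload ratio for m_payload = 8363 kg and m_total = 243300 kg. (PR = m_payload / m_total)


PR = 8363 / 243300 = 0.0344

0.0344


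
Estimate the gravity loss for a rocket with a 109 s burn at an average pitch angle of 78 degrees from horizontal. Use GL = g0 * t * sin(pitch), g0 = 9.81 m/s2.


GL = 9.81 * 109 * sin(78 deg) = 1046 m/s

1046 m/s


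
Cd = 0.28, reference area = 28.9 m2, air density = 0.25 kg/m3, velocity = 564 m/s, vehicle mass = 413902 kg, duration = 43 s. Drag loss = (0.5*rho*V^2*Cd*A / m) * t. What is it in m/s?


D = 0.5 * 0.25 * 564^2 * 0.28 * 28.9 = 321754.1 N
a = 321754.1 / 413902 = 0.7774 m/s2
dV = 0.7774 * 43 = 33.4 m/s

33.4 m/s


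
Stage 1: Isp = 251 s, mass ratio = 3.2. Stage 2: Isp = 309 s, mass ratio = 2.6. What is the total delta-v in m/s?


dV1 = 251 * 9.81 * ln(3.2) = 2864.0 m/s
dV2 = 309 * 9.81 * ln(2.6) = 2896.4 m/s
Total dV = 2864.0 + 2896.4 = 5760.4 m/s ~ 5760 m/s

5760 m/s


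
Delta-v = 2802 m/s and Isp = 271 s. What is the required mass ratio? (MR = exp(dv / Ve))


Ve = 271 * 9.81 = 2658.51 m/s
MR = exp(2802 / 2658.51) = 2.869

2.869


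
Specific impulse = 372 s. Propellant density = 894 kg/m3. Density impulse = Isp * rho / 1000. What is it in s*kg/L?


rho*Isp = 372 * 894 / 1000 = 333 s*kg/L

333 s*kg/L


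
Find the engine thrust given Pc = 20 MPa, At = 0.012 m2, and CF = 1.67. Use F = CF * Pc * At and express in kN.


F = 1.67 * 20e6 * 0.012 = 400800.0 N = 400.8 kN

400.8 kN


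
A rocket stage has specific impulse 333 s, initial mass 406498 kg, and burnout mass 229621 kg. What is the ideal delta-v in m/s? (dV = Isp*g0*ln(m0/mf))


Ve = 333 * 9.81 = 3266.73 m/s
dV = 3266.73 * ln(406498/229621) = 1866 m/s

1866 m/s


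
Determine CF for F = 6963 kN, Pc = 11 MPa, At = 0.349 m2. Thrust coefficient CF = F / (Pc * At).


CF = 6963000 / (11e6 * 0.349) = 1.81

1.81


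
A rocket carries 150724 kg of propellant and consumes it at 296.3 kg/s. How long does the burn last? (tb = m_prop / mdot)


tb = 150724 / 296.3 = 508.7 s

508.7 s


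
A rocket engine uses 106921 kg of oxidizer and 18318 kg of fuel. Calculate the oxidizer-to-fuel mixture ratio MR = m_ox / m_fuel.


MR = 106921 / 18318 = 5.84

5.84


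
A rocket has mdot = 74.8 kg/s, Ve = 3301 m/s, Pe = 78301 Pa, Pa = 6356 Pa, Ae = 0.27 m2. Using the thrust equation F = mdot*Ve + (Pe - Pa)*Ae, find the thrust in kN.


F = 74.8 * 3301 + (78301 - 6356) * 0.27 = 266340.0 N = 266.3 kN

266.3 kN


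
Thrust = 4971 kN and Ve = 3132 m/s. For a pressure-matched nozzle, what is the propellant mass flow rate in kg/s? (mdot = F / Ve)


mdot = F / Ve = 4971000 / 3132 = 1587.2 kg/s

1587.2 kg/s


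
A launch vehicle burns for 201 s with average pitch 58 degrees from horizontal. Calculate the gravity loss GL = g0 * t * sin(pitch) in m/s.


GL = 9.81 * 201 * sin(58 deg) = 1672 m/s

1672 m/s


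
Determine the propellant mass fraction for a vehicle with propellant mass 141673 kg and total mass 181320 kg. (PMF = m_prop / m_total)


PMF = 141673 / 181320 = 0.781

0.781


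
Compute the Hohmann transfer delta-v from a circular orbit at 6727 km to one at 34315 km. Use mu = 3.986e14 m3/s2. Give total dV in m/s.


V1 = sqrt(mu/r1) = 7697.65 m/s
dV1 = V1*(sqrt(2*r2/(r1+r2)) - 1) = 2256.42 m/s
V2 = sqrt(mu/r2) = 3408.21 m/s
dV2 = V2*(1 - sqrt(2*r1/(r1+r2))) = 1456.85 m/s
Total dV = 3713 m/s

3713 m/s


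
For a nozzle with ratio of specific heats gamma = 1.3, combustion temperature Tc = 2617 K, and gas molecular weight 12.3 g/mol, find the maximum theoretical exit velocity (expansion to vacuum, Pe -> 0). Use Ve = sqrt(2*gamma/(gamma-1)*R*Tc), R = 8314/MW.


R = 8314 / 12.3 = 675.93 J/(kg.K)
Ve = sqrt(2 * 1.3 / (1.3 - 1) * 675.93 * 2617) = 3915 m/s

3915 m/s


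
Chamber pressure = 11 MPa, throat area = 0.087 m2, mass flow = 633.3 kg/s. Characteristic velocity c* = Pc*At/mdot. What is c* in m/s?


c* = 11e6 * 0.087 / 633.3 = 1511 m/s

1511 m/s


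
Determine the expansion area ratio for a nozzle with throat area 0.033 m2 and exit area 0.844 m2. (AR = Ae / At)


AR = 0.844 / 0.033 = 25.6

25.6


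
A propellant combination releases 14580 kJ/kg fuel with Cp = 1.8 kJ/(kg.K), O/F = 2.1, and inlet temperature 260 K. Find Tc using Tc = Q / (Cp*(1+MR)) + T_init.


Tc = 14580 / (1.8 * (1 + 2.1)) + 260 = 2873 K

2873 K


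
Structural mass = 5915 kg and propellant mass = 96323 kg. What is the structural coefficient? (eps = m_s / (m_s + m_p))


eps = 5915 / (5915 + 96323) = 0.0579

0.0579


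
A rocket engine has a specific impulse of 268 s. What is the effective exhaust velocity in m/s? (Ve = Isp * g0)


Ve = Isp * g0 = 268 * 9.81 = 2629.1 m/s

2629.1 m/s


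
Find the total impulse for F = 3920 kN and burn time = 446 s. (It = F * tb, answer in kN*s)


It = 3920 * 446 = 1748320 kN*s

1748320 kN*s


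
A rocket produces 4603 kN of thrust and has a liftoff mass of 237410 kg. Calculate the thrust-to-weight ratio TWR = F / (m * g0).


TWR = 4603000 / (237410 * 9.81) = 1.98

1.98


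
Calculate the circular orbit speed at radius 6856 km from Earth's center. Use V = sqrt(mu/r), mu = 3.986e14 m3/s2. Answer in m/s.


V = sqrt(3.986e14 / 6856000) = 7625 m/s

7625 m/s


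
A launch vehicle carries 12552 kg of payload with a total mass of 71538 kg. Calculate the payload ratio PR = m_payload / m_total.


PR = 12552 / 71538 = 0.1755

0.1755


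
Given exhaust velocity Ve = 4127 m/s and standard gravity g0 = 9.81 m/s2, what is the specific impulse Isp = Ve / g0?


Isp = Ve / g0 = 4127 / 9.81 = 420.7 s

420.7 s


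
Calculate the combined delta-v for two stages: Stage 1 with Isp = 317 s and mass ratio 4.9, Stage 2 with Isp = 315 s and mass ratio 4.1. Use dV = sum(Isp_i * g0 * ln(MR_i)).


dV1 = 317 * 9.81 * ln(4.9) = 4942.2 m/s
dV2 = 315 * 9.81 * ln(4.1) = 4360.2 m/s
Total dV = 4942.2 + 4360.2 = 9302.4 m/s ~ 9302 m/s

9302 m/s


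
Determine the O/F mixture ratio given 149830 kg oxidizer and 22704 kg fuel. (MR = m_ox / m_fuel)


MR = 149830 / 22704 = 6.6

6.6


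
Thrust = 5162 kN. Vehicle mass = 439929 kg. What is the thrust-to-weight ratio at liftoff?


TWR = 5162000 / (439929 * 9.81) = 1.2

1.2


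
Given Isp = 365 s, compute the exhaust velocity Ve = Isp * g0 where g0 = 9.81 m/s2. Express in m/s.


Ve = Isp * g0 = 365 * 9.81 = 3580.7 m/s

3580.7 m/s


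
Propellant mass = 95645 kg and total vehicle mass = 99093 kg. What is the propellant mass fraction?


PMF = 95645 / 99093 = 0.965

0.965


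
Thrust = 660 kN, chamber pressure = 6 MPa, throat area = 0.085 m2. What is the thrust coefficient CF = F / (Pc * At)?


CF = 660000 / (6e6 * 0.085) = 1.29

1.29


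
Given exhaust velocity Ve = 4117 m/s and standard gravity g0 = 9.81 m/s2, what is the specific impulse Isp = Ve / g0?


Isp = Ve / g0 = 4117 / 9.81 = 419.7 s

419.7 s


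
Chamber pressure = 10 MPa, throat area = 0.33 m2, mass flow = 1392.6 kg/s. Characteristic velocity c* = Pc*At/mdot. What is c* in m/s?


c* = 10e6 * 0.33 / 1392.6 = 2370 m/s

2370 m/s


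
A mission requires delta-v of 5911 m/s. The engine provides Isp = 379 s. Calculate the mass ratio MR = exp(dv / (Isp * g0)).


Ve = 379 * 9.81 = 3717.99 m/s
MR = exp(5911 / 3717.99) = 4.903

4.903


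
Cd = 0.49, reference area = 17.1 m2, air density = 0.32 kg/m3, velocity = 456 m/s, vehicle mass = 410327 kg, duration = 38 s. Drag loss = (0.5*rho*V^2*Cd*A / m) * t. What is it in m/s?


D = 0.5 * 0.32 * 456^2 * 0.49 * 17.1 = 278767.32 N
a = 278767.32 / 410327 = 0.6794 m/s2
dV = 0.6794 * 38 = 25.8 m/s

25.8 m/s


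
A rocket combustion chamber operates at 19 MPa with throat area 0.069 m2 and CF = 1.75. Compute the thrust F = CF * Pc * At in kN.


F = 1.75 * 19e6 * 0.069 = 2.2942e+06 N = 2294.2 kN

2294.2 kN


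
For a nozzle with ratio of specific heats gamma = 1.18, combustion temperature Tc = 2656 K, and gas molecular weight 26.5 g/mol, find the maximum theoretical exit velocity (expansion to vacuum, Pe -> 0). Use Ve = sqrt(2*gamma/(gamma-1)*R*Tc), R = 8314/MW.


R = 8314 / 26.5 = 313.74 J/(kg.K)
Ve = sqrt(2 * 1.18 / (1.18 - 1) * 313.74 * 2656) = 3305 m/s

3305 m/s


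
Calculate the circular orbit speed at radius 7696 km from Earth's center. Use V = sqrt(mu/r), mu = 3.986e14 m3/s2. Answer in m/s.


V = sqrt(3.986e14 / 7696000) = 7197 m/s

7197 m/s


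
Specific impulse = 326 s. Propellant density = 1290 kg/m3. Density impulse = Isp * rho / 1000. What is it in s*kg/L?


rho*Isp = 326 * 1290 / 1000 = 421 s*kg/L

421 s*kg/L


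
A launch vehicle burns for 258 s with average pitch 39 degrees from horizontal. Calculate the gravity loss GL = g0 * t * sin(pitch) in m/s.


GL = 9.81 * 258 * sin(39 deg) = 1593 m/s

1593 m/s


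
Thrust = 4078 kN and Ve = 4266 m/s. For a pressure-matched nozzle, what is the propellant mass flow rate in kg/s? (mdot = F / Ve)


mdot = F / Ve = 4078000 / 4266 = 955.9 kg/s

955.9 kg/s


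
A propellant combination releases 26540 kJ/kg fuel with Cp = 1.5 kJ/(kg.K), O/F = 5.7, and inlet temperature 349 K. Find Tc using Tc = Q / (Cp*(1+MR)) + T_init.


Tc = 26540 / (1.5 * (1 + 5.7)) + 349 = 2990 K

2990 K


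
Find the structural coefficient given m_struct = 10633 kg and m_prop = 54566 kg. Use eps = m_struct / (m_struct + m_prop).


eps = 10633 / (10633 + 54566) = 0.1631

0.1631


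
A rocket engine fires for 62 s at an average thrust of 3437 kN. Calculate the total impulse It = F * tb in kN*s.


It = 3437 * 62 = 213094 kN*s

213094 kN*s


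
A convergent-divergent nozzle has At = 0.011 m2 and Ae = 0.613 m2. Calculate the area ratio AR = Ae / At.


AR = 0.613 / 0.011 = 55.7

55.7


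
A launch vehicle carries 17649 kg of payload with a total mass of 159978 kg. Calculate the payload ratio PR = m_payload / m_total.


PR = 17649 / 159978 = 0.1103

0.1103


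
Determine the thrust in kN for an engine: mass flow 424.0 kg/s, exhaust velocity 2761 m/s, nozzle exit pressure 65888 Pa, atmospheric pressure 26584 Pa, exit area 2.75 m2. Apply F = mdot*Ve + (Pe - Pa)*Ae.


F = 424.0 * 2761 + (65888 - 26584) * 2.75 = 1.2788e+06 N = 1278.8 kN

1278.8 kN


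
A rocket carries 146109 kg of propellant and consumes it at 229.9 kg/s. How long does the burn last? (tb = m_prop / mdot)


tb = 146109 / 229.9 = 635.5 s

635.5 s


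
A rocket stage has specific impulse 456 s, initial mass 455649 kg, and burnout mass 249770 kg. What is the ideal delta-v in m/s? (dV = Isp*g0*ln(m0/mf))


Ve = 456 * 9.81 = 4473.36 m/s
dV = 4473.36 * ln(455649/249770) = 2689 m/s

2689 m/s


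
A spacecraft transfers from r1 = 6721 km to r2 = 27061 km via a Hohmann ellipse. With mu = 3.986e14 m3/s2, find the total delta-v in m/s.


V1 = sqrt(mu/r1) = 7701.08 m/s
dV1 = V1*(sqrt(2*r2/(r1+r2)) - 1) = 2046.48 m/s
V2 = sqrt(mu/r2) = 3837.93 m/s
dV2 = V2*(1 - sqrt(2*r1/(r1+r2))) = 1416.98 m/s
Total dV = 3463 m/s

3463 m/s


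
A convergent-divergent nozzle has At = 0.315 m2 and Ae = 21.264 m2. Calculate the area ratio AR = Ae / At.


AR = 21.264 / 0.315 = 67.5

67.5


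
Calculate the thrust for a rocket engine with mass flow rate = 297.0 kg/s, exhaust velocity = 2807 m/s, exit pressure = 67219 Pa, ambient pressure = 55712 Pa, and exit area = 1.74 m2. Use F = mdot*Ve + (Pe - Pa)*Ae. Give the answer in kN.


F = 297.0 * 2807 + (67219 - 55712) * 1.74 = 853701.0 N = 853.7 kN

853.7 kN


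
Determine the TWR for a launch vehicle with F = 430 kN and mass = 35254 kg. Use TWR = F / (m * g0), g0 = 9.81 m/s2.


TWR = 430000 / (35254 * 9.81) = 1.24

1.24


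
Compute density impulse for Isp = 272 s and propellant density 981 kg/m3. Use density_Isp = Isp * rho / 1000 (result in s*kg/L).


rho*Isp = 272 * 981 / 1000 = 267 s*kg/L

267 s*kg/L


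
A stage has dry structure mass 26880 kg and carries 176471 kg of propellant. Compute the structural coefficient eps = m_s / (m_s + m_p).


eps = 26880 / (26880 + 176471) = 0.1322

0.1322


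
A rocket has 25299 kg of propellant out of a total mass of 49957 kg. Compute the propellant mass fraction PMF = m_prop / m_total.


PMF = 25299 / 49957 = 0.506

0.506


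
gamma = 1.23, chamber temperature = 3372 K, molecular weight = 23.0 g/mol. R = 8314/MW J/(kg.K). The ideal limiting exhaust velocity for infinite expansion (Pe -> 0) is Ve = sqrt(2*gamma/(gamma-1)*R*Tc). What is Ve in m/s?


R = 8314 / 23.0 = 361.48 J/(kg.K)
Ve = sqrt(2 * 1.23 / (1.23 - 1) * 361.48 * 3372) = 3611 m/s

3611 m/s


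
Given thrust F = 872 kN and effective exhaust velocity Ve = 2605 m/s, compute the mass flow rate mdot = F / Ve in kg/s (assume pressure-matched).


mdot = F / Ve = 872000 / 2605 = 334.7 kg/s

334.7 kg/s


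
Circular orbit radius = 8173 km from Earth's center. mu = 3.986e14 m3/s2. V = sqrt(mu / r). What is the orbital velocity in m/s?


V = sqrt(3.986e14 / 8173000) = 6984 m/s

6984 m/s


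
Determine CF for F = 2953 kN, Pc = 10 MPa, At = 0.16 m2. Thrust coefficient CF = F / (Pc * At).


CF = 2953000 / (10e6 * 0.16) = 1.85

1.85


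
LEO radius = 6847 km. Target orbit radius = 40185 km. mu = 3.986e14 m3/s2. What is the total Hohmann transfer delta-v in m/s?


V1 = sqrt(mu/r1) = 7629.89 m/s
dV1 = V1*(sqrt(2*r2/(r1+r2)) - 1) = 2344.09 m/s
V2 = sqrt(mu/r2) = 3149.46 m/s
dV2 = V2*(1 - sqrt(2*r1/(r1+r2))) = 1450.03 m/s
Total dV = 3794 m/s

3794 m/s


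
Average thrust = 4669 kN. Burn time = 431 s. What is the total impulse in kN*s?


It = 4669 * 431 = 2012339 kN*s

2012339 kN*s


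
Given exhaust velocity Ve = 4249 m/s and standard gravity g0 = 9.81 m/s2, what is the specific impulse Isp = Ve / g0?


Isp = Ve / g0 = 4249 / 9.81 = 433.1 s

433.1 s


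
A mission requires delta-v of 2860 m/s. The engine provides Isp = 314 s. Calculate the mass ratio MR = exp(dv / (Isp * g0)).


Ve = 314 * 9.81 = 3080.34 m/s
MR = exp(2860 / 3080.34) = 2.531

2.531


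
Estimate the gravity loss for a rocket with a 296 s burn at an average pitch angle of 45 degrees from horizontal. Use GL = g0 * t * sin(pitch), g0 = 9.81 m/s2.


GL = 9.81 * 296 * sin(45 deg) = 2053 m/s

2053 m/s


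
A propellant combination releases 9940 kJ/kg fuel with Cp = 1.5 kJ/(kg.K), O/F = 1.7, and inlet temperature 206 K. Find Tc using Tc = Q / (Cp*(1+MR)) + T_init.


Tc = 9940 / (1.5 * (1 + 1.7)) + 206 = 2660 K

2660 K


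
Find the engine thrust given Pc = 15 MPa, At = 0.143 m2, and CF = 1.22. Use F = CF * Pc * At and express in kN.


F = 1.22 * 15e6 * 0.143 = 2.6169e+06 N = 2616.9 kN

2616.9 kN


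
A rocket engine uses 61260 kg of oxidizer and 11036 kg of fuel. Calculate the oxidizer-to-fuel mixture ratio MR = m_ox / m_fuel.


MR = 61260 / 11036 = 5.55

5.55


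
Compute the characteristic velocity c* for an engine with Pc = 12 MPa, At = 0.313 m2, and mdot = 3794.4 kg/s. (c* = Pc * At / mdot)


c* = 12e6 * 0.313 / 3794.4 = 990 m/s

990 m/s


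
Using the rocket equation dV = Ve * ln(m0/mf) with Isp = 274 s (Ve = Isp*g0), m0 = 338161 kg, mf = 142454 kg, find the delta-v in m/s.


Ve = 274 * 9.81 = 2687.94 m/s
dV = 2687.94 * ln(338161/142454) = 2324 m/s

2324 m/s


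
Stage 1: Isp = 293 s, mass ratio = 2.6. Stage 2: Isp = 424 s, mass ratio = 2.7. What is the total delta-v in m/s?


dV1 = 293 * 9.81 * ln(2.6) = 2746.5 m/s
dV2 = 424 * 9.81 * ln(2.7) = 4131.4 m/s
Total dV = 2746.5 + 4131.4 = 6877.9 m/s ~ 6878 m/s

6878 m/s


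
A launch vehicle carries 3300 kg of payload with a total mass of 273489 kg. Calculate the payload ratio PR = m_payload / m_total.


PR = 3300 / 273489 = 0.0121

0.0121


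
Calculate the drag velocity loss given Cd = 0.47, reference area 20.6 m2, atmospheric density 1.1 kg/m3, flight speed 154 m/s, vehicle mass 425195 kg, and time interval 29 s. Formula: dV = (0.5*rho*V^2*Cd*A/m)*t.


D = 0.5 * 1.1 * 154^2 * 0.47 * 20.6 = 126290.07 N
a = 126290.07 / 425195 = 0.297 m/s2
dV = 0.297 * 29 = 8.6 m/s

8.6 m/s


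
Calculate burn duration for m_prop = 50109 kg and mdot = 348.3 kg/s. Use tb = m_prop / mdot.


tb = 50109 / 348.3 = 143.9 s

143.9 s


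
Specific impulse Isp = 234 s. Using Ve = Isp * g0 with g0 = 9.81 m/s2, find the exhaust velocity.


Ve = Isp * g0 = 234 * 9.81 = 2295.5 m/s

2295.5 m/s


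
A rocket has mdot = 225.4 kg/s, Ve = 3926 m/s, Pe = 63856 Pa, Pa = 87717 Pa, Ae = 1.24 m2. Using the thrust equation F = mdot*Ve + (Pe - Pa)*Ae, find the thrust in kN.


F = 225.4 * 3926 + (63856 - 87717) * 1.24 = 855333.0 N = 855.3 kN

855.3 kN


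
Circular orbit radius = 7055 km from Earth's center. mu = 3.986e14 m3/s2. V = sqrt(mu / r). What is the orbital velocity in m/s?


V = sqrt(3.986e14 / 7055000) = 7517 m/s

7517 m/s


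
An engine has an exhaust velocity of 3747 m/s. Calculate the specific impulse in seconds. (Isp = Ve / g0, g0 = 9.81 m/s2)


Isp = Ve / g0 = 3747 / 9.81 = 382.0 s

382.0 s


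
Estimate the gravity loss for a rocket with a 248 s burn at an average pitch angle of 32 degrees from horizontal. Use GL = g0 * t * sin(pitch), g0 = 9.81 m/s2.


GL = 9.81 * 248 * sin(32 deg) = 1289 m/s

1289 m/s


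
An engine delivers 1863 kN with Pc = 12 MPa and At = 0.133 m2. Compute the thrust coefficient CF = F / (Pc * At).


CF = 1863000 / (12e6 * 0.133) = 1.17

1.17


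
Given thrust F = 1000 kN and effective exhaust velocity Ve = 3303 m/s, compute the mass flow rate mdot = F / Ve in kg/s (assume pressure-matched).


mdot = F / Ve = 1000000 / 3303 = 302.8 kg/s

302.8 kg/s


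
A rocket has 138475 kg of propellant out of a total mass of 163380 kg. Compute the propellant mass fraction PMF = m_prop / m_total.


PMF = 138475 / 163380 = 0.848

0.848


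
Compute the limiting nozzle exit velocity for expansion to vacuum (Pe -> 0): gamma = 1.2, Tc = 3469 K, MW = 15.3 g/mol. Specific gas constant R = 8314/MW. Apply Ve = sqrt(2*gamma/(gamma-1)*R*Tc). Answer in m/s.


R = 8314 / 15.3 = 543.4 J/(kg.K)
Ve = sqrt(2 * 1.2 / (1.2 - 1) * 543.4 * 3469) = 4756 m/s

4756 m/s


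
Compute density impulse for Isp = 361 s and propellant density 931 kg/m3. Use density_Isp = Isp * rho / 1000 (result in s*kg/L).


rho*Isp = 361 * 931 / 1000 = 336 s*kg/L

336 s*kg/L


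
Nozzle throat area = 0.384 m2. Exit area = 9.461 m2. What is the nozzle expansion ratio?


AR = 9.461 / 0.384 = 24.6

24.6


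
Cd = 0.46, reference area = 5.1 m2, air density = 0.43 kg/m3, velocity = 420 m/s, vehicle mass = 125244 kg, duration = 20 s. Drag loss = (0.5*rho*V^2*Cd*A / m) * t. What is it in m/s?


D = 0.5 * 0.43 * 420^2 * 0.46 * 5.1 = 88974.4 N
a = 88974.4 / 125244 = 0.7104 m/s2
dV = 0.7104 * 20 = 14.2 m/s

14.2 m/s


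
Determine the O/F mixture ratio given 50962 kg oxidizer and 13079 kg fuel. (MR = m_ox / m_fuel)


MR = 50962 / 13079 = 3.9

3.9


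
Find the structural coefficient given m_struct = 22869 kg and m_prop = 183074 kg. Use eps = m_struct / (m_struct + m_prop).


eps = 22869 / (22869 + 183074) = 0.111

0.111


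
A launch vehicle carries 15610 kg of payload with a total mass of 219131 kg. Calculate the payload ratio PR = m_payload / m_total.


PR = 15610 / 219131 = 0.0712

0.0712


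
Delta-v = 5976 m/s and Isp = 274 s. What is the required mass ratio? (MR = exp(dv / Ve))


Ve = 274 * 9.81 = 2687.94 m/s
MR = exp(5976 / 2687.94) = 9.237

9.237


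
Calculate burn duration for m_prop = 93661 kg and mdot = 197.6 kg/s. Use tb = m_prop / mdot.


tb = 93661 / 197.6 = 474.0 s

474.0 s


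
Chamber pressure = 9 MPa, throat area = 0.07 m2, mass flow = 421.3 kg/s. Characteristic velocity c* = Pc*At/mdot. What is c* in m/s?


c* = 9e6 * 0.07 / 421.3 = 1495 m/s

1495 m/s


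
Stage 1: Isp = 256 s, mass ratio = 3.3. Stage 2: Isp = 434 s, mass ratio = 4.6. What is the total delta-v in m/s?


dV1 = 256 * 9.81 * ln(3.3) = 2998.4 m/s
dV2 = 434 * 9.81 * ln(4.6) = 6497.2 m/s
Total dV = 2998.4 + 6497.2 = 9495.6 m/s ~ 9496 m/s

9496 m/s


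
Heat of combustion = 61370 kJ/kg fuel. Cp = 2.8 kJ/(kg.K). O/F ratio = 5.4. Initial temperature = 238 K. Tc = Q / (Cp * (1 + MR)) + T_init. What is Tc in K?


Tc = 61370 / (2.8 * (1 + 5.4)) + 238 = 3663 K

3663 K


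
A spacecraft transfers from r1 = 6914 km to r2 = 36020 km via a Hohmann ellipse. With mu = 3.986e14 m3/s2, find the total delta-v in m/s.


V1 = sqrt(mu/r1) = 7592.83 m/s
dV1 = V1*(sqrt(2*r2/(r1+r2)) - 1) = 2242.52 m/s
V2 = sqrt(mu/r2) = 3326.57 m/s
dV2 = V2*(1 - sqrt(2*r1/(r1+r2))) = 1438.68 m/s
Total dV = 3681 m/s

3681 m/s


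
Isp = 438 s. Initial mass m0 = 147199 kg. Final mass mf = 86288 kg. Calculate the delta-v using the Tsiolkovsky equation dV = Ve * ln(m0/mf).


Ve = 438 * 9.81 = 4296.78 m/s
dV = 4296.78 * ln(147199/86288) = 2295 m/s

2295 m/s


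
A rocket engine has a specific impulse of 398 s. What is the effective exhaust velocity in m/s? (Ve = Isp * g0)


Ve = Isp * g0 = 398 * 9.81 = 3904.4 m/s

3904.4 m/s


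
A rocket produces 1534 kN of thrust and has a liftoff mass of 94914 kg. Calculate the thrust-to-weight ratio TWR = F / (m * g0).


TWR = 1534000 / (94914 * 9.81) = 1.65

1.65


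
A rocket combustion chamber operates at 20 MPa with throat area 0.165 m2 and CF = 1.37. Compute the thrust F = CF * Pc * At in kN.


F = 1.37 * 20e6 * 0.165 = 4.5210e+06 N = 4521.0 kN

4521.0 kN


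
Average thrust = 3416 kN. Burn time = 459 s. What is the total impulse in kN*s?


It = 3416 * 459 = 1567944 kN*s

1567944 kN*s


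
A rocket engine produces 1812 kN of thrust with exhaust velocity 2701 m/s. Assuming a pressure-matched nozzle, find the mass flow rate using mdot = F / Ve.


mdot = F / Ve = 1812000 / 2701 = 670.9 kg/s

670.9 kg/s


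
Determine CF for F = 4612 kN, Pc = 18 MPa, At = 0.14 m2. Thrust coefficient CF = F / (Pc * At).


CF = 4612000 / (18e6 * 0.14) = 1.83

1.83


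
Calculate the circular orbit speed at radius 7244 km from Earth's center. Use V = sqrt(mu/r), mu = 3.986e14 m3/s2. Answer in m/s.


V = sqrt(3.986e14 / 7244000) = 7418 m/s

7418 m/s


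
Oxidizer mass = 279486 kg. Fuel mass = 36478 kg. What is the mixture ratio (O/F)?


MR = 279486 / 36478 = 7.66

7.66


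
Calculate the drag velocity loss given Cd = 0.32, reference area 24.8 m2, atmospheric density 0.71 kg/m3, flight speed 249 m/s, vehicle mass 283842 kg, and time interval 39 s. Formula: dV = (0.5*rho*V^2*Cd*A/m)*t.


D = 0.5 * 0.71 * 249^2 * 0.32 * 24.8 = 174674.18 N
a = 174674.18 / 283842 = 0.6154 m/s2
dV = 0.6154 * 39 = 24.0 m/s

24.0 m/s


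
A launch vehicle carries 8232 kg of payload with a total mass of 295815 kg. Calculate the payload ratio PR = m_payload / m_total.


PR = 8232 / 295815 = 0.0278

0.0278


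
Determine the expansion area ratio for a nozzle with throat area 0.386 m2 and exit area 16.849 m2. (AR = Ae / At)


AR = 16.849 / 0.386 = 43.7

43.7


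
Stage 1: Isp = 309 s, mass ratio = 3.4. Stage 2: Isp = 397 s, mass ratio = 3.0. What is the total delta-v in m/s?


dV1 = 309 * 9.81 * ln(3.4) = 3709.6 m/s
dV2 = 397 * 9.81 * ln(3.0) = 4278.6 m/s
Total dV = 3709.6 + 4278.6 = 7988.2 m/s ~ 7988 m/s

7988 m/s


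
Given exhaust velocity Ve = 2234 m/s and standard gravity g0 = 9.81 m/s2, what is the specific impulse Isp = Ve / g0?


Isp = Ve / g0 = 2234 / 9.81 = 227.7 s

227.7 s


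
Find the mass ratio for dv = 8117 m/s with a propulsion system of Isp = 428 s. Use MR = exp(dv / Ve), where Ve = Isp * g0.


Ve = 428 * 9.81 = 4198.68 m/s
MR = exp(8117 / 4198.68) = 6.912

6.912


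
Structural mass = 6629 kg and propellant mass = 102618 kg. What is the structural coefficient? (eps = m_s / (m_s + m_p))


eps = 6629 / (6629 + 102618) = 0.0607

0.0607


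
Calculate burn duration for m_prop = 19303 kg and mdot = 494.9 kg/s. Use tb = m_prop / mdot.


tb = 19303 / 494.9 = 39.0 s

39.0 s


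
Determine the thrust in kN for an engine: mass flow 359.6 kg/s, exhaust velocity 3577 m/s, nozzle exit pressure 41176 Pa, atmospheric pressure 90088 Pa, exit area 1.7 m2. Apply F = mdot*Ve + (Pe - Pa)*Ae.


F = 359.6 * 3577 + (41176 - 90088) * 1.7 = 1.2031e+06 N = 1203.1 kN

1203.1 kN


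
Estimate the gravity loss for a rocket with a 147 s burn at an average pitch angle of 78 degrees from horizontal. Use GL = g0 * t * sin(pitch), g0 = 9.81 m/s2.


GL = 9.81 * 147 * sin(78 deg) = 1411 m/s

1411 m/s


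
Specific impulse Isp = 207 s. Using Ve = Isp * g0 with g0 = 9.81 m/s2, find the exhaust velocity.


Ve = Isp * g0 = 207 * 9.81 = 2030.7 m/s

2030.7 m/s


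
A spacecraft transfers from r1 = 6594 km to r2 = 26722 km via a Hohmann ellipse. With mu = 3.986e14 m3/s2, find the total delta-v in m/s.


V1 = sqrt(mu/r1) = 7774.89 m/s
dV1 = V1*(sqrt(2*r2/(r1+r2)) - 1) = 2072.41 m/s
V2 = sqrt(mu/r2) = 3862.19 m/s
dV2 = V2*(1 - sqrt(2*r1/(r1+r2))) = 1432.25 m/s
Total dV = 3505 m/s

3505 m/s


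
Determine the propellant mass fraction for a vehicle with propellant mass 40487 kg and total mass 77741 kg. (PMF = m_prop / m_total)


PMF = 40487 / 77741 = 0.521

0.521


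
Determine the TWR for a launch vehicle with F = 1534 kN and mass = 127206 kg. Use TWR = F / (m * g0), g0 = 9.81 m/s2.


TWR = 1534000 / (127206 * 9.81) = 1.23

1.23


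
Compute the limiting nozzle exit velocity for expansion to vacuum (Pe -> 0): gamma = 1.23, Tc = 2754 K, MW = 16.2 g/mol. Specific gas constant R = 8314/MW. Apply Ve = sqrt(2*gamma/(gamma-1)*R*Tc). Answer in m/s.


R = 8314 / 16.2 = 513.21 J/(kg.K)
Ve = sqrt(2 * 1.23 / (1.23 - 1) * 513.21 * 2754) = 3888 m/s

3888 m/s


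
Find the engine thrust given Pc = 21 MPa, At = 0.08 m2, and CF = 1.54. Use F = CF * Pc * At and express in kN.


F = 1.54 * 21e6 * 0.08 = 2.5872e+06 N = 2587.2 kN

2587.2 kN


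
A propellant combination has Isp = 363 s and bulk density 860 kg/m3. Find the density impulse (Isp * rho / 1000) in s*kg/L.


rho*Isp = 363 * 860 / 1000 = 312 s*kg/L

312 s*kg/L


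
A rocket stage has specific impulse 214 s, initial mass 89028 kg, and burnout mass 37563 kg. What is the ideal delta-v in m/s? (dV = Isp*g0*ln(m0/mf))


Ve = 214 * 9.81 = 2099.34 m/s
dV = 2099.34 * ln(89028/37563) = 1812 m/s

1812 m/s


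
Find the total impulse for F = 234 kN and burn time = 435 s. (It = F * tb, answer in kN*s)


It = 234 * 435 = 101790 kN*s

101790 kN*s


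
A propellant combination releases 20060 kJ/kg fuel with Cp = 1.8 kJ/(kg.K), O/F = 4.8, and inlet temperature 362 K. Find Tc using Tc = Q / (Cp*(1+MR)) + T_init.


Tc = 20060 / (1.8 * (1 + 4.8)) + 362 = 2283 K

2283 K


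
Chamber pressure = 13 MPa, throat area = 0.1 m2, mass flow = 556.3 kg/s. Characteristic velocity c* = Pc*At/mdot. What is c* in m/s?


c* = 13e6 * 0.1 / 556.3 = 2337 m/s

2337 m/s


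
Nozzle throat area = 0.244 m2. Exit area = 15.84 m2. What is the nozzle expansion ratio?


AR = 15.84 / 0.244 = 64.9

64.9


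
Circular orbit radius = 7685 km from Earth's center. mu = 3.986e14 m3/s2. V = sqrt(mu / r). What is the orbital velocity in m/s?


V = sqrt(3.986e14 / 7685000) = 7202 m/s

7202 m/s


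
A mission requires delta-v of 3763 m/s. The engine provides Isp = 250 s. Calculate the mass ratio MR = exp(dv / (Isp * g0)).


Ve = 250 * 9.81 = 2452.5 m/s
MR = exp(3763 / 2452.5) = 4.638

4.638


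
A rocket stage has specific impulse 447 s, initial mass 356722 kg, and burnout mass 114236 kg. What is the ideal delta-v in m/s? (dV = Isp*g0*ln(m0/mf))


Ve = 447 * 9.81 = 4385.07 m/s
dV = 4385.07 * ln(356722/114236) = 4993 m/s

4993 m/s


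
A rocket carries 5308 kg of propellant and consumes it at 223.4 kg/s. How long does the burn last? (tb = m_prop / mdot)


tb = 5308 / 223.4 = 23.8 s

23.8 s


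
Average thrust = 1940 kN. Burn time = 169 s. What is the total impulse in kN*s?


It = 1940 * 169 = 327860 kN*s

327860 kN*s


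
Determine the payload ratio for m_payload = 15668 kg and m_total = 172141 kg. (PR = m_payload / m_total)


PR = 15668 / 172141 = 0.091

0.091


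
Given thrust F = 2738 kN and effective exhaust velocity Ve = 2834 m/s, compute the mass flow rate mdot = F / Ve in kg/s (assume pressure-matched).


mdot = F / Ve = 2738000 / 2834 = 966.1 kg/s

966.1 kg/s


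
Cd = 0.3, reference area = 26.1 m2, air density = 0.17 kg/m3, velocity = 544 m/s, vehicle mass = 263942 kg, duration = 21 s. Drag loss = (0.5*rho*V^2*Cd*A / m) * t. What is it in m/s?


D = 0.5 * 0.17 * 544^2 * 0.3 * 26.1 = 196960.2 N
a = 196960.2 / 263942 = 0.7462 m/s2
dV = 0.7462 * 21 = 15.7 m/s

15.7 m/s


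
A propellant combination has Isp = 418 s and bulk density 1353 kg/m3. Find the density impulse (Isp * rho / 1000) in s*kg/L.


rho*Isp = 418 * 1353 / 1000 = 566 s*kg/L

566 s*kg/L


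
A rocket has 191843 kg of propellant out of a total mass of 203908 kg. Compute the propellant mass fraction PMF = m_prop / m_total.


PMF = 191843 / 203908 = 0.941

0.941


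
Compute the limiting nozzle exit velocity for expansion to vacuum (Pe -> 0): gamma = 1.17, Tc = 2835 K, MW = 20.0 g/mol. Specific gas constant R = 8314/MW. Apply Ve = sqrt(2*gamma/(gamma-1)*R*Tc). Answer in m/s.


R = 8314 / 20.0 = 415.7 J/(kg.K)
Ve = sqrt(2 * 1.17 / (1.17 - 1) * 415.7 * 2835) = 4028 m/s

4028 m/s


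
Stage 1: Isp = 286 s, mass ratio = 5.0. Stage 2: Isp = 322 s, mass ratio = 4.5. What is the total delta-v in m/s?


dV1 = 286 * 9.81 * ln(5.0) = 4515.5 m/s
dV2 = 322 * 9.81 * ln(4.5) = 4751.1 m/s
Total dV = 4515.5 + 4751.1 = 9266.6 m/s ~ 9267 m/s

9267 m/s


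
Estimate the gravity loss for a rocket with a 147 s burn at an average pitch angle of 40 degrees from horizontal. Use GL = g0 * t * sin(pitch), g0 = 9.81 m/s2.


GL = 9.81 * 147 * sin(40 deg) = 927 m/s

927 m/s


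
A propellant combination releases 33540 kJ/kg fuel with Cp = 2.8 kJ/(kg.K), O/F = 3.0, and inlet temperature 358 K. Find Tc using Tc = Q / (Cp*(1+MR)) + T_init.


Tc = 33540 / (2.8 * (1 + 3.0)) + 358 = 3353 K

3353 K


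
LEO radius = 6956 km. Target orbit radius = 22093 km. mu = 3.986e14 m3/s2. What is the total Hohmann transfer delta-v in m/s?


V1 = sqrt(mu/r1) = 7569.88 m/s
dV1 = V1*(sqrt(2*r2/(r1+r2)) - 1) = 1766.22 m/s
V2 = sqrt(mu/r2) = 4247.58 m/s
dV2 = V2*(1 - sqrt(2*r1/(r1+r2))) = 1308.1 m/s
Total dV = 3074 m/s

3074 m/s


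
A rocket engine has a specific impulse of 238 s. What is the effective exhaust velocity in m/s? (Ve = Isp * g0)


Ve = Isp * g0 = 238 * 9.81 = 2334.8 m/s

2334.8 m/s


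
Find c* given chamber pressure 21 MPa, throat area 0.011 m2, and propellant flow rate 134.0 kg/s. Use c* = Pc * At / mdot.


c* = 21e6 * 0.011 / 134.0 = 1724 m/s

1724 m/s


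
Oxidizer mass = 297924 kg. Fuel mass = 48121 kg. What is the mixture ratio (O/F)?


MR = 297924 / 48121 = 6.19

6.19


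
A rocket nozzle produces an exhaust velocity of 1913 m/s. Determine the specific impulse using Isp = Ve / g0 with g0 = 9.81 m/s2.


Isp = Ve / g0 = 1913 / 9.81 = 195.0 s

195.0 s


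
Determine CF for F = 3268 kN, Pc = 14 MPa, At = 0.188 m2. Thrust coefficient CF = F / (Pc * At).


CF = 3268000 / (14e6 * 0.188) = 1.24

1.24


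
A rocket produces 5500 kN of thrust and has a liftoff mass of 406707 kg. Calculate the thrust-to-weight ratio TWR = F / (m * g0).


TWR = 5500000 / (406707 * 9.81) = 1.38

1.38


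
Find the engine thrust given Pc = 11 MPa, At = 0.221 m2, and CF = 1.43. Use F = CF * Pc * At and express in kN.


F = 1.43 * 11e6 * 0.221 = 3.4763e+06 N = 3476.3 kN

3476.3 kN


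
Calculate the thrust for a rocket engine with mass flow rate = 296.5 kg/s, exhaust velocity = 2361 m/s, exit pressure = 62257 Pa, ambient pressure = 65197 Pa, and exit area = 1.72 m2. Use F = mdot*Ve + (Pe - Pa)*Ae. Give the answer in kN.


F = 296.5 * 2361 + (62257 - 65197) * 1.72 = 694980.0 N = 695.0 kN

695.0 kN


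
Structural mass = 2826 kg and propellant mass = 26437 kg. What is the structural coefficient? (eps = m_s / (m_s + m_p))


eps = 2826 / (2826 + 26437) = 0.0966

0.0966


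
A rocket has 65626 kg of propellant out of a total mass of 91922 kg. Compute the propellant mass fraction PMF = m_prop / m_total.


PMF = 65626 / 91922 = 0.714

0.714


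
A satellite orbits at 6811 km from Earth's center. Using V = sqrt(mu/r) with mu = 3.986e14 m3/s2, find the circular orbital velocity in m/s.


V = sqrt(3.986e14 / 6811000) = 7650 m/s

7650 m/s


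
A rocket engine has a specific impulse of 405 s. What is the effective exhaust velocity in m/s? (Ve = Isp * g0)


Ve = Isp * g0 = 405 * 9.81 = 3973.1 m/s

3973.1 m/s


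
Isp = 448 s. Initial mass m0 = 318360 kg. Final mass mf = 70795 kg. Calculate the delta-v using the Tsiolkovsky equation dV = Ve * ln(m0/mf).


Ve = 448 * 9.81 = 4394.88 m/s
dV = 4394.88 * ln(318360/70795) = 6607 m/s

6607 m/s


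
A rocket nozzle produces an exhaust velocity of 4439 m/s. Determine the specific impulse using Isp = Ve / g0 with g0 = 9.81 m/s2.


Isp = Ve / g0 = 4439 / 9.81 = 452.5 s

452.5 s


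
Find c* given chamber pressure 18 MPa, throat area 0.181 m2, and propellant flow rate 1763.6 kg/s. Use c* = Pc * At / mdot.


c* = 18e6 * 0.181 / 1763.6 = 1847 m/s

1847 m/s


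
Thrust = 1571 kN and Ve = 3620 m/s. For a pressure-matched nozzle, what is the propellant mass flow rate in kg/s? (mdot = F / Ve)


mdot = F / Ve = 1571000 / 3620 = 434.0 kg/s

434.0 kg/s


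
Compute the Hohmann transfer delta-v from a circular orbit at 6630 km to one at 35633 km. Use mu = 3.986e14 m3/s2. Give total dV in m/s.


V1 = sqrt(mu/r1) = 7753.75 m/s
dV1 = V1*(sqrt(2*r2/(r1+r2)) - 1) = 2314.94 m/s
V2 = sqrt(mu/r2) = 3344.59 m/s
dV2 = V2*(1 - sqrt(2*r1/(r1+r2))) = 1471.17 m/s
Total dV = 3786 m/s

3786 m/s


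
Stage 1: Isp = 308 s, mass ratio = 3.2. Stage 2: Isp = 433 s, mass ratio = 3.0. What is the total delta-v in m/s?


dV1 = 308 * 9.81 * ln(3.2) = 3514.4 m/s
dV2 = 433 * 9.81 * ln(3.0) = 4666.6 m/s
Total dV = 3514.4 + 4666.6 = 8181.0 m/s ~ 8181 m/s

8181 m/s


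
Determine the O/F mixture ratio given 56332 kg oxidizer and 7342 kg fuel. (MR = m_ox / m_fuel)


MR = 56332 / 7342 = 7.67

7.67


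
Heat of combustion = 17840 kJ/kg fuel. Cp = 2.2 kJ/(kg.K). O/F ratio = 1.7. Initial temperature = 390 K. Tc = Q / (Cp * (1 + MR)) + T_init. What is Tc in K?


Tc = 17840 / (2.2 * (1 + 1.7)) + 390 = 3393 K

3393 K


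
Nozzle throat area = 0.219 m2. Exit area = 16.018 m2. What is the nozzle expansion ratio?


AR = 16.018 / 0.219 = 73.1

73.1


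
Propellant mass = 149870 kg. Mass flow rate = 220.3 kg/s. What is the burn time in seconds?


tb = 149870 / 220.3 = 680.3 s

680.3 s


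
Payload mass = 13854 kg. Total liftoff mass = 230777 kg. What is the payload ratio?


PR = 13854 / 230777 = 0.06

0.06


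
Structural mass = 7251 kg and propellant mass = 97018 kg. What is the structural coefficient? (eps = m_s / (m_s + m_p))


eps = 7251 / (7251 + 97018) = 0.0695

0.0695
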